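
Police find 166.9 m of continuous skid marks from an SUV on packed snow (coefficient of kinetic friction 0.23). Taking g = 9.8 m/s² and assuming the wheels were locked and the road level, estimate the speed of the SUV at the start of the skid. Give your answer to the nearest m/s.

Initial speed ≈ 27 m/s

Deceleration a = μg = 0.23 × 9.8 = 2.254 m/s².
v = √(2a·d) = √(2 × 2.254 × 166.9) = √752.385 = 27.4296 m/s.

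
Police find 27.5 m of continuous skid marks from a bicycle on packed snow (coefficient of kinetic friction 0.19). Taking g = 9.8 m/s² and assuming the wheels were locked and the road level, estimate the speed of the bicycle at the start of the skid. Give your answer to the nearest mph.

Initial speed ≈ 23 mph

Deceleration a = μg = 0.19 × 9.8 = 1.862 m/s².
v = √(2a·d) = √(2 × 1.862 × 27.5) = √102.410 = 10.1198 m/s.
= 10.1198 ÷ 0.44704 = 22.637 mph.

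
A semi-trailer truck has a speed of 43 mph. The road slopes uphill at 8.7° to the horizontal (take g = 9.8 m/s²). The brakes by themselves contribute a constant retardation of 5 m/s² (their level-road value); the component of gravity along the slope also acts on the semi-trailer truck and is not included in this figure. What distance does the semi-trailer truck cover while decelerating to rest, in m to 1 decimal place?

Braking distance ≈ 28.5 m

43 mph × 0.44704 = 19.2227 m/s.
Gravity along the uphill slope adds to the braking deceleration: a_eff = 5.000 + 9.8·sin 8.7° = 5.000 + 1.482 = 6.482 m/s².
Braking distance = v²/(2a) = 19.2227² / (2 × 6.482) = 369.512 / 12.964 = 28.503 m.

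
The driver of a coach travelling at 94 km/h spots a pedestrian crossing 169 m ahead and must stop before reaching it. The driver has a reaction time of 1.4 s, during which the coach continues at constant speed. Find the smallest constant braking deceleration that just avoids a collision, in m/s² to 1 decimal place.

94 km/h ÷ 3.6 = 26.1111 m/s.
Distance covered during reaction = 26.1111 × 1.4 = 36.556 m.
Distance available for braking: 169 − 36.556 = 132.444 m.
v² = 2a·d ⇒ a = v²/(2d) = 26.1111² / (2 × 132.444) = 681.790 / 264.888 = 2.5739 m/s².

Required deceleration ≈ 2.6 m/s²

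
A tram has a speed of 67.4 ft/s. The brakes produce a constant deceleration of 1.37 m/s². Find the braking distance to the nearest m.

67.4 ft/s × 0.3048 = 20.5435 m/s.
Braking distance = v²/(2a) = 20.5435² / (2 × 1.370) = 422.035 / 2.740 = 154.027 m.

Braking distance ≈ 154 m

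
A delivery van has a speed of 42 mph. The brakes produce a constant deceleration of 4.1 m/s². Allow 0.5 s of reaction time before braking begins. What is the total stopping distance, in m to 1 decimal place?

42 mph × 0.44704 = 18.7757 m/s.
Reaction distance = v·t_r = 18.7757 × 0.5 = 9.388 m.
Braking distance = v²/(2a) = 18.7757² / (2 × 4.100) = 352.527 / 8.200 = 42.991 m.
Total = 9.388 + 42.991 = 52.379 m.

Total stopping distance ≈ 52.4 m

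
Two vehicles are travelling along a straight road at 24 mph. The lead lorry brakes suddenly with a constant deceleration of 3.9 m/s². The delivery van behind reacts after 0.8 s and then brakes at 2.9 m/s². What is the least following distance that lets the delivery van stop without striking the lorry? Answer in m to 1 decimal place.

Minimum gap ≈ 13.7 m

24 mph × 0.44704 = 10.7290 m/s.
Leader travels v²/(2a_L) = 115.111 / 7.800 = 14.758 m before stopping.
Follower covers v·t_r = 10.7290 × 0.8 = 8.583 m while reacting, then v²/(2a_F) = 115.111 / 5.800 = 19.847 m while braking, for a total of 8.583 + 19.847 = 28.430 m.
Since a_F ≤ a_L and the follower starts braking later, the follower is never slower than the leader, so the closest approach is when both have stopped.
Minimum gap = 28.430 − 14.758 = 13.672 m.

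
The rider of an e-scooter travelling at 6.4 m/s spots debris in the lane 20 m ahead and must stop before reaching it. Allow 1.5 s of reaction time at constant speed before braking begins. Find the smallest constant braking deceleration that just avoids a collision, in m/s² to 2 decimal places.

Distance covered during reaction = 6.4000 × 1.5 = 9.600 m.
Distance available for braking: 20 − 9.600 = 10.400 m.
v² = 2a·d ⇒ a = v²/(2d) = 6.4000² / (2 × 10.400) = 40.960 / 20.800 = 1.9692 m/s².

Required deceleration ≈ 1.97 m/s²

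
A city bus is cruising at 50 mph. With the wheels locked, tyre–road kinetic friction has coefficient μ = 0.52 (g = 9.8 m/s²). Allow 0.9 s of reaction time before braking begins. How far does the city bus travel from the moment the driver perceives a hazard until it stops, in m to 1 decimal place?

50 mph × 0.44704 = 22.3520 m/s.
a = μg = 0.52 × 9.8 = 5.096 m/s².
Reaction distance = v·t_r = 22.3520 × 0.9 = 20.117 m.
Braking distance = v²/(2a) = 22.3520² / (2 × 5.096) = 499.612 / 10.192 = 49.020 m.
Total = 20.117 + 49.020 = 69.137 m.

Total stopping distance ≈ 69.1 m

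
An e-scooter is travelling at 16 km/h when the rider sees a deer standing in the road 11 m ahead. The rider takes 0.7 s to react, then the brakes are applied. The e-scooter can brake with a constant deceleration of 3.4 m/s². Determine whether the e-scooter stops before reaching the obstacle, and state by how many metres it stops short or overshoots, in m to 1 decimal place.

16 km/h ÷ 3.6 = 4.4444 m/s.
Reaction distance = 4.4444 × 0.7 = 3.111 m.
Braking distance = v²/(2a) = 19.753 / 6.800 = 2.905 m.
Total stopping distance = 3.111 + 2.905 = 6.016 m, vs 11 m available — it stops with 11 − 6.016 = 4.984 m to spare.

Yes — it stops 5.0 m short of the obstacle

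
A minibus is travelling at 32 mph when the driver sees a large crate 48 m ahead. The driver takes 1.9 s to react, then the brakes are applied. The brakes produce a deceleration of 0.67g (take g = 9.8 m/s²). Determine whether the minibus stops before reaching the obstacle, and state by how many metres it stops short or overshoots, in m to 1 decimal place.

32 mph × 0.44704 = 14.3053 m/s.
a = 0.67 × 9.8 = 6.566 m/s².
Reaction distance = 14.3053 × 1.9 = 27.180 m.
Braking distance = v²/(2a) = 204.642 / 13.132 = 15.583 m.
Total stopping distance = 27.180 + 15.583 = 42.763 m, vs 48 m available — it stops with 48 − 42.763 = 5.237 m to spare.

Yes — it stops 5.2 m short of the obstacle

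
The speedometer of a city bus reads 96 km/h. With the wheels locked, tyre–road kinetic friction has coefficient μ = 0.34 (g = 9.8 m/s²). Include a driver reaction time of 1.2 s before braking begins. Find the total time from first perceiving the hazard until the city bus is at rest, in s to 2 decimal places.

Total time ≈ 9.20 s

96 km/h ÷ 3.6 = 26.6667 m/s.
a = μg = 0.34 × 9.8 = 3.332 m/s².
Braking time = v/a = 26.6667 / 3.332 = 8.003 s.
Total = 1.2 + 8.003 = 9.203 s.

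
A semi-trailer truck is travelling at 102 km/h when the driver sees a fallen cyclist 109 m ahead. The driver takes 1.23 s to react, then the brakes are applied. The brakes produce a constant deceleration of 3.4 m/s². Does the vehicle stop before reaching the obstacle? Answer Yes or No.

102 km/h ÷ 3.6 = 28.3333 m/s.
Reaction distance = 28.3333 × 1.23 = 34.850 m.
Braking distance = v²/(2a) = 802.776 / 6.800 = 118.055 m.
Total stopping distance = 34.850 + 118.055 = 152.905 m, vs 109 m available — it cannot stop in time and overshoots by 152.905 − 109 = 43.905 m.

No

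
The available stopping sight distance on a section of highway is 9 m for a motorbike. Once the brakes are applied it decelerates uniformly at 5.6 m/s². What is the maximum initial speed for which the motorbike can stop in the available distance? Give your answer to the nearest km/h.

Maximum speed ≈ 36 km/h

v²/(2a) = d ⇒ v = √(2 × 5.600 × 9) = √100.80 = 10.0399 m/s.
10.0399 m/s × 3.6 = 36.144 km/h.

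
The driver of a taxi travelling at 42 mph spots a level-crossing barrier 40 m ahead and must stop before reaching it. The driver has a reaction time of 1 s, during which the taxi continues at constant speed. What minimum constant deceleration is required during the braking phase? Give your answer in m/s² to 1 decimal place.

42 mph × 0.44704 = 18.7757 m/s.
Distance covered during reaction = 18.7757 × 1 = 18.776 m.
Distance available for braking: 40 − 18.776 = 21.224 m.
v² = 2a·d ⇒ a = v²/(2d) = 18.7757² / (2 × 21.224) = 352.527 / 42.448 = 8.3049 m/s².

Required deceleration ≈ 8.3 m/s²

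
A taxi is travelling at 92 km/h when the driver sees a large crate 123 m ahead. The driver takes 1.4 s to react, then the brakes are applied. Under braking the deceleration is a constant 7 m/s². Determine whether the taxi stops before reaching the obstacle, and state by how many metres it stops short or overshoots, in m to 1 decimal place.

92 km/h ÷ 3.6 = 25.5556 m/s.
Reaction distance = 25.5556 × 1.4 = 35.778 m.
Braking distance = v²/(2a) = 653.089 / 14.000 = 46.649 m.
Total stopping distance = 35.778 + 46.649 = 82.427 m, vs 123 m available — it stops with 123 − 82.427 = 40.573 m to spare.

Yes — it stops 40.6 m short of the obstacle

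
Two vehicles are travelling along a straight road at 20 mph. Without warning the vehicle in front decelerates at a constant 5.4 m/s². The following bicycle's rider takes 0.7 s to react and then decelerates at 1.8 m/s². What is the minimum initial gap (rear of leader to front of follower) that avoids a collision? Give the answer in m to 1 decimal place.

20 mph × 0.44704 = 8.9408 m/s.
Leader travels v²/(2a_L) = 79.938 / 10.800 = 7.402 m before stopping.
Follower covers v·t_r = 8.9408 × 0.7 = 6.259 m while reacting, then v²/(2a_F) = 79.938 / 3.600 = 22.205 m while braking, for a total of 6.259 + 22.205 = 28.464 m.
Since a_F ≤ a_L and the follower starts braking later, the follower is never slower than the leader, so the closest approach is when both have stopped.
Minimum gap = 28.464 − 7.402 = 21.062 m.

Minimum gap ≈ 21.1 m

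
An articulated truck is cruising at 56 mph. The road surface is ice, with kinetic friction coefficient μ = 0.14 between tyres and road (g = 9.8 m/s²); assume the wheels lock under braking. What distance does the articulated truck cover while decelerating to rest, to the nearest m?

56 mph × 0.44704 = 25.0342 m/s.
a = μg = 0.14 × 9.8 = 1.372 m/s².
Braking distance = v²/(2a) = 25.0342² / (2 × 1.372) = 626.711 / 2.744 = 228.393 m.

Braking distance ≈ 228 m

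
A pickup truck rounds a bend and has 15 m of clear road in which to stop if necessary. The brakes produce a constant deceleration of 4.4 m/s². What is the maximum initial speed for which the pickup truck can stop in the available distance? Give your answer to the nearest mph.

Maximum speed ≈ 26 mph

v²/(2a) = d ⇒ v = √(2 × 4.400 × 15) = √132.00 = 11.4891 m/s.
11.4891 m/s ÷ 0.44704 = 25.700 mph.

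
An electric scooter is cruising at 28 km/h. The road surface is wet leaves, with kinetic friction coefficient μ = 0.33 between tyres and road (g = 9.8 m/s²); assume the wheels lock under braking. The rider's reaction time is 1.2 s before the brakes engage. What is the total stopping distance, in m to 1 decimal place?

Total stopping distance ≈ 18.7 m

28 km/h ÷ 3.6 = 7.7778 m/s.
a = μg = 0.33 × 9.8 = 3.234 m/s².
Reaction distance = v·t_r = 7.7778 × 1.2 = 9.333 m.
Braking distance = v²/(2a) = 7.7778² / (2 × 3.234) = 60.494 / 6.468 = 9.353 m.
Total = 9.333 + 9.353 = 18.686 m.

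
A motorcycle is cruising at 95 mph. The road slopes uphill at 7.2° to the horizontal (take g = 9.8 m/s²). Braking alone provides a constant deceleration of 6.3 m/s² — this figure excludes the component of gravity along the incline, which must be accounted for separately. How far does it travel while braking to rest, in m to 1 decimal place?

Braking distance ≈ 119.8 m

95 mph × 0.44704 = 42.4688 m/s.
Gravity along the uphill slope adds to the braking deceleration: a_eff = 6.300 + 9.8·sin 7.2° = 6.300 + 1.228 = 7.528 m/s².
Braking distance = v²/(2a) = 42.4688² / (2 × 7.528) = 1803.599 / 15.056 = 119.793 m.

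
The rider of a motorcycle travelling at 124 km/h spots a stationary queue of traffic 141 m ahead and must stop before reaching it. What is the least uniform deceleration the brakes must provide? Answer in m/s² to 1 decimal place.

124 km/h ÷ 3.6 = 34.4444 m/s.
v² = 2a·d ⇒ a = v²/(2d) = 34.4444² / (2 × 141.000) = 1186.417 / 282.000 = 4.2072 m/s².

Required deceleration ≈ 4.2 m/s²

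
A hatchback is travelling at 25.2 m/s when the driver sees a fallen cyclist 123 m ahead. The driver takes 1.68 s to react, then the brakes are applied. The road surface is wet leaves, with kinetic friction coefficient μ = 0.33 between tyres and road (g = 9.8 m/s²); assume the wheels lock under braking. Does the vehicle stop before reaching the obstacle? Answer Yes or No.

a = μg = 0.33 × 9.8 = 3.234 m/s².
Reaction distance = 25.2000 × 1.68 = 42.336 m.
Braking distance = v²/(2a) = 635.040 / 6.468 = 98.182 m.
Total stopping distance = 42.336 + 98.182 = 140.518 m, vs 123 m available — it cannot stop in time and overshoots by 140.518 − 123 = 17.518 m.

No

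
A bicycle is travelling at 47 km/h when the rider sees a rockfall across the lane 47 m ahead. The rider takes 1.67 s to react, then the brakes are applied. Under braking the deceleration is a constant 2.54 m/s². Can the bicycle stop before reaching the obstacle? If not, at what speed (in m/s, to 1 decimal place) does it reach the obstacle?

No — it strikes the obstacle at 6.5 m/s

47 km/h ÷ 3.6 = 13.0556 m/s.
Reaction distance = 13.0556 × 1.67 = 21.803 m.
Braking distance needed to stop: v²/(2a) = 170.449 / 5.080 = 33.553 m, so total needed = 21.803 + 33.553 = 55.356 m > 47 m — it cannot stop.
Distance remaining when braking begins: 47 − 21.803 = 25.197 m.
v² = v₀² − 2a·d = 170.449 − 2 × 2.540 × 25.197 = 42.448 m²/s².
v = √42.448 = 6.515 m/s.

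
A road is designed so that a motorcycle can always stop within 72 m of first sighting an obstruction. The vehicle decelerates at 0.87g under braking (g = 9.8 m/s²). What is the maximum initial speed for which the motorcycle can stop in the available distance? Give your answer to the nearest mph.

Maximum speed ≈ 78 mph

a = 0.87 × 9.8 = 8.526 m/s².
v²/(2a) = d ⇒ v = √(2 × 8.526 × 72) = √1227.74 = 35.0391 m/s.
35.0391 m/s ÷ 0.44704 = 78.380 mph.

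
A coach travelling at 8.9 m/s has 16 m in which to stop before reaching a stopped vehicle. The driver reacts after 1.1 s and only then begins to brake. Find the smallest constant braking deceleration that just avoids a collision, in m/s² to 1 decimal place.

Distance covered during reaction = 8.9000 × 1.1 = 9.790 m.
Distance available for braking: 16 − 9.790 = 6.210 m.
v² = 2a·d ⇒ a = v²/(2d) = 8.9000² / (2 × 6.210) = 79.210 / 12.420 = 6.3776 m/s².

Required deceleration ≈ 6.4 m/s²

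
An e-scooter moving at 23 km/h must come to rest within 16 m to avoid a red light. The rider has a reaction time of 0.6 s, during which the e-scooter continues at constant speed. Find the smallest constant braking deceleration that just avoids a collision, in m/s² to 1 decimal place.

Required deceleration ≈ 1.7 m/s²

23 km/h ÷ 3.6 = 6.3889 m/s.
Distance covered during reaction = 6.3889 × 0.6 = 3.833 m.
Distance available for braking: 16 − 3.833 = 12.167 m.
v² = 2a·d ⇒ a = v²/(2d) = 6.3889² / (2 × 12.167) = 40.818 / 24.334 = 1.6774 m/s².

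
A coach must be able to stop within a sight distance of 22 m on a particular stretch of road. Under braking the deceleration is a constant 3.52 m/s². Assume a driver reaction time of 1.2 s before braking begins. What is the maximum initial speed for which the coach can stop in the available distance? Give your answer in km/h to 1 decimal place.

Maximum speed ≈ 32.1 km/h

Stopping distance: v·t_r + v²/(2a) = 22 with t_r = 1.2 s and a = 3.520 m/s².
So v² + 8.448 v − 154.88 = 0.
Positive root: v = −a·t_r + √((a·t_r)² + 2a·d) = −4.224 + √(17.842 + 154.88) = 8.9184 m/s.
8.9184 m/s × 3.6 = 32.106 km/h.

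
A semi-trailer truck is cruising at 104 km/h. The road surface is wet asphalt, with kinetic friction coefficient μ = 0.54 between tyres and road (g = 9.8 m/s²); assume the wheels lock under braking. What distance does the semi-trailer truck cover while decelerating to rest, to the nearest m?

Braking distance ≈ 79 m

104 km/h ÷ 3.6 = 28.8889 m/s.
a = μg = 0.54 × 9.8 = 5.292 m/s².
Braking distance = v²/(2a) = 28.8889² / (2 × 5.292) = 834.569 / 10.584 = 78.852 m.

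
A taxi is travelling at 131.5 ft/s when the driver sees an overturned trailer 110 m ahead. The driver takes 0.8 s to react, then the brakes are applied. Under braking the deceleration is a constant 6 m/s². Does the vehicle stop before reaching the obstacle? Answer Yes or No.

No

131.5 ft/s × 0.3048 = 40.0812 m/s.
Reaction distance = 40.0812 × 0.8 = 32.065 m.
Braking distance = v²/(2a) = 1606.503 / 12.000 = 133.875 m.
Total stopping distance = 32.065 + 133.875 = 165.940 m, vs 110 m available — it cannot stop in time and overshoots by 165.940 − 110 = 55.940 m.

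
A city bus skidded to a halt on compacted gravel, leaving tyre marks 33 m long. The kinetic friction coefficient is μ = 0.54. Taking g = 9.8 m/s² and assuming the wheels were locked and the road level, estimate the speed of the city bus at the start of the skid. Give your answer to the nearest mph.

Deceleration a = μg = 0.54 × 9.8 = 5.292 m/s².
v = √(2a·d) = √(2 × 5.292 × 33) = √349.272 = 18.6888 m/s.
= 18.6888 ÷ 0.44704 = 41.806 mph.

Initial speed ≈ 42 mph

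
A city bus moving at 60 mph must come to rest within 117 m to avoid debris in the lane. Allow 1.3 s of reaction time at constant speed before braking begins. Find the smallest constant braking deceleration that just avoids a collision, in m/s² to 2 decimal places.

60 mph × 0.44704 = 26.8224 m/s.
Distance covered during reaction = 26.8224 × 1.3 = 34.869 m.
Distance available for braking: 117 − 34.869 = 82.131 m.
v² = 2a·d ⇒ a = v²/(2d) = 26.8224² / (2 × 82.131) = 719.441 / 164.262 = 4.3798 m/s².

Required deceleration ≈ 4.38 m/s²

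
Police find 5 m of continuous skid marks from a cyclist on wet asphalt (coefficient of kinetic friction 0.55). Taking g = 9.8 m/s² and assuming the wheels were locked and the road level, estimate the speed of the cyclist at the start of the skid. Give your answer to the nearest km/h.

Deceleration a = μg = 0.55 × 9.8 = 5.390 m/s².
v = √(2a·d) = √(2 × 5.390 × 5) = √53.900 = 7.3417 m/s.
= 7.3417 × 3.6 = 26.430 km/h.

Initial speed ≈ 26 km/h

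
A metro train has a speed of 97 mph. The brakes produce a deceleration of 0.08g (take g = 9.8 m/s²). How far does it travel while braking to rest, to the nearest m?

Braking distance ≈ 1199 m

97 mph × 0.44704 = 43.3629 m/s.
a = 0.08 × 9.8 = 0.784 m/s².
Braking distance = v²/(2a) = 43.3629² / (2 × 0.784) = 1880.341 / 1.568 = 1199.197 m.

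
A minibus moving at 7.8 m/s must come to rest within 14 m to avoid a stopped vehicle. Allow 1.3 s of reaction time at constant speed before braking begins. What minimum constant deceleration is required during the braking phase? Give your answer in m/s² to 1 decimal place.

Distance covered during reaction = 7.8000 × 1.3 = 10.140 m.
Distance available for braking: 14 − 10.140 = 3.860 m.
v² = 2a·d ⇒ a = v²/(2d) = 7.8000² / (2 × 3.860) = 60.840 / 7.720 = 7.8808 m/s².

Required deceleration ≈ 7.9 m/s²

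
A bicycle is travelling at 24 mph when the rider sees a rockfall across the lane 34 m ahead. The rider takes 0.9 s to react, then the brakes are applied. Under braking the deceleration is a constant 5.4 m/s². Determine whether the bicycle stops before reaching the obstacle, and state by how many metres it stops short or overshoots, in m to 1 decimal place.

24 mph × 0.44704 = 10.7290 m/s.
Reaction distance = 10.7290 × 0.9 = 9.656 m.
Braking distance = v²/(2a) = 115.111 / 10.800 = 10.658 m.
Total stopping distance = 9.656 + 10.658 = 20.314 m, vs 34 m available — it stops with 34 − 20.314 = 13.686 m to spare.

Yes — it stops 13.7 m short of the obstacle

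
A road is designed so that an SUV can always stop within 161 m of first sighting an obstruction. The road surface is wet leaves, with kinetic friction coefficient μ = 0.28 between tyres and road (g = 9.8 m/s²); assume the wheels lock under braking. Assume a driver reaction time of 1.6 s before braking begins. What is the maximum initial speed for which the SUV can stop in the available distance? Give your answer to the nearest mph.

Maximum speed ≈ 57 mph

a = μg = 0.28 × 9.8 = 2.744 m/s².
Stopping distance: v·t_r + v²/(2a) = 161 with t_r = 1.6 s and a = 2.744 m/s².
So v² + 8.781 v − 883.57 = 0.
Positive root: v = −a·t_r + √((a·t_r)² + 2a·d) = −4.390 + √(19.272 + 883.57) = 25.6573 m/s.
25.6573 m/s ÷ 0.44704 = 57.394 mph.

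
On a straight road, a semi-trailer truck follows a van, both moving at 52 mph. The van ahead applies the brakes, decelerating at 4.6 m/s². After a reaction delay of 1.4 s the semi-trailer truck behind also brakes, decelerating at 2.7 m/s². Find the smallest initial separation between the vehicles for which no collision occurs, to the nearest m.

Minimum gap ≈ 74 m

52 mph × 0.44704 = 23.2461 m/s.
Leader travels v²/(2a_L) = 540.381 / 9.200 = 58.737 m before stopping.
Follower covers v·t_r = 23.2461 × 1.4 = 32.545 m while reacting, then v²/(2a_F) = 540.381 / 5.400 = 100.071 m while braking, for a total of 32.545 + 100.071 = 132.616 m.
Since a_F ≤ a_L and the follower starts braking later, the follower is never slower than the leader, so the closest approach is when both have stopped.
Minimum gap = 132.616 − 58.737 = 73.879 m.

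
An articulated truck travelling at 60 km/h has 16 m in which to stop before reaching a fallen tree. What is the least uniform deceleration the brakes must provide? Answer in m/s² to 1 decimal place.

60 km/h ÷ 3.6 = 16.6667 m/s.
v² = 2a·d ⇒ a = v²/(2d) = 16.6667² / (2 × 16.000) = 277.779 / 32.000 = 8.6806 m/s².

Required deceleration ≈ 8.7 m/s²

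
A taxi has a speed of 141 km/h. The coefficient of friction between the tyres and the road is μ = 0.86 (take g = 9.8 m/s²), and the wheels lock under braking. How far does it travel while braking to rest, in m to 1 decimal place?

141 km/h ÷ 3.6 = 39.1667 m/s.
a = μg = 0.86 × 9.8 = 8.428 m/s².
Braking distance = v²/(2a) = 39.1667² / (2 × 8.428) = 1534.030 / 16.856 = 91.008 m.

Braking distance ≈ 91.0 m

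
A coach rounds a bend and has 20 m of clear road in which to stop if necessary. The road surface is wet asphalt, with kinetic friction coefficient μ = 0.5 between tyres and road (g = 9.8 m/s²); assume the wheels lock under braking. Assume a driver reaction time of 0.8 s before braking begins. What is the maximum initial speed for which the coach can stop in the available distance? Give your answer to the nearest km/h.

a = μg = 0.5 × 9.8 = 4.900 m/s².
Stopping distance: v·t_r + v²/(2a) = 20 with t_r = 0.8 s and a = 4.900 m/s².
So v² + 7.840 v − 196.00 = 0.
Positive root: v = −a·t_r + √((a·t_r)² + 2a·d) = −3.920 + √(15.366 + 196.00) = 10.6184 m/s.
10.6184 m/s × 3.6 = 38.226 km/h.

Maximum speed ≈ 38 km/h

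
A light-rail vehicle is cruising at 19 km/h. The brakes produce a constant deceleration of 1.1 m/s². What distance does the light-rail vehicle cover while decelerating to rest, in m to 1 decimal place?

Braking distance ≈ 12.7 m

19 km/h ÷ 3.6 = 5.2778 m/s.
Braking distance = v²/(2a) = 5.2778² / (2 × 1.100) = 27.855 / 2.200 = 12.661 m.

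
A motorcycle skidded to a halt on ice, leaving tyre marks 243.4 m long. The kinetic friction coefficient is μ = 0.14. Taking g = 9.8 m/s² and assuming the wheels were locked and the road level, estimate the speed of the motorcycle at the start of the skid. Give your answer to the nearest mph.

Initial speed ≈ 58 mph

Deceleration a = μg = 0.14 × 9.8 = 1.372 m/s².
v = √(2a·d) = √(2 × 1.372 × 243.4) = √667.890 = 25.8436 m/s.
= 25.8436 ÷ 0.44704 = 57.810 mph.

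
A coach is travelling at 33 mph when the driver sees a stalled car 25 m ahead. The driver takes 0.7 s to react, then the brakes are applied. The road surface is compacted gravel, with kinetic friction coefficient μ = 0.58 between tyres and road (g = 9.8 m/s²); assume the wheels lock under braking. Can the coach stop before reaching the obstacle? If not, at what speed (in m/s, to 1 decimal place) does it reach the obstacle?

No — it strikes the obstacle at 7.1 m/s

33 mph × 0.44704 = 14.7523 m/s.
a = μg = 0.58 × 9.8 = 5.684 m/s².
Reaction distance = 14.7523 × 0.7 = 10.327 m.
Braking distance needed to stop: v²/(2a) = 217.630 / 11.368 = 19.144 m, so total needed = 10.327 + 19.144 = 29.471 m > 25 m — it cannot stop.
Distance remaining when braking begins: 25 − 10.327 = 14.673 m.
v² = v₀² − 2a·d = 217.630 − 2 × 5.684 × 14.673 = 50.827 m²/s².
v = √50.827 = 7.129 m/s.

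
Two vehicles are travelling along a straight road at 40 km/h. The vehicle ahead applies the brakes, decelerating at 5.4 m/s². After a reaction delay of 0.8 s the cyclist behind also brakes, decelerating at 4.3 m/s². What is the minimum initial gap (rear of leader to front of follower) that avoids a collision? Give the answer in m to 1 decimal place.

40 km/h ÷ 3.6 = 11.1111 m/s.
Leader travels v²/(2a_L) = 123.457 / 10.800 = 11.431 m before stopping.
Follower covers v·t_r = 11.1111 × 0.8 = 8.889 m while reacting, then v²/(2a_F) = 123.457 / 8.600 = 14.355 m while braking, for a total of 8.889 + 14.355 = 23.244 m.
Since a_F ≤ a_L and the follower starts braking later, the follower is never slower than the leader, so the closest approach is when both have stopped.
Minimum gap = 23.244 − 11.431 = 11.813 m.

Minimum gap ≈ 11.8 m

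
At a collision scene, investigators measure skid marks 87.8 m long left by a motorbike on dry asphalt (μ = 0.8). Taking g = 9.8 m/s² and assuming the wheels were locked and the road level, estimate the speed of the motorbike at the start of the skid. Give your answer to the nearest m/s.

Initial speed ≈ 37 m/s

Deceleration a = μg = 0.8 × 9.8 = 7.840 m/s².
v = √(2a·d) = √(2 × 7.840 × 87.8) = √1376.704 = 37.1040 m/s.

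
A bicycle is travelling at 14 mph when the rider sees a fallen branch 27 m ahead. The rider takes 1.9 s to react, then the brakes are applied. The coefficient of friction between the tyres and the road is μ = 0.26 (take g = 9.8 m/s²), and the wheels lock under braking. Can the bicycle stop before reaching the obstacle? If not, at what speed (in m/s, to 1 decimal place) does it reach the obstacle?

Yes — it stops about 7.4 m short of the obstacle, so it never reaches it

14 mph × 0.44704 = 6.2586 m/s.
a = μg = 0.26 × 9.8 = 2.548 m/s².
Reaction distance = 6.2586 × 1.9 = 11.891 m.
Braking distance = v²/(2a) = 39.170 / 5.096 = 7.686 m.
Total stopping distance = 11.891 + 7.686 = 19.577 m, vs 27 m available — it stops with 27 − 19.577 = 7.423 m to spare.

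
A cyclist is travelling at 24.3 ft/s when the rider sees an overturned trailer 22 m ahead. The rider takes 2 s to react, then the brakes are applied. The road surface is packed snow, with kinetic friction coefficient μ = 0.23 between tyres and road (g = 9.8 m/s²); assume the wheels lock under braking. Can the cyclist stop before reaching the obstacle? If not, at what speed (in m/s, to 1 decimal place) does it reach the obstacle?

24.3 ft/s × 0.3048 = 7.4066 m/s.
a = μg = 0.23 × 9.8 = 2.254 m/s².
Reaction distance = 7.4066 × 2 = 14.813 m.
Braking distance needed to stop: v²/(2a) = 54.858 / 4.508 = 12.169 m, so total needed = 14.813 + 12.169 = 26.982 m > 22 m — it cannot stop.
Distance remaining when braking begins: 22 − 14.813 = 7.187 m.
v² = v₀² − 2a·d = 54.858 − 2 × 2.254 × 7.187 = 22.459 m²/s².
v = √22.459 = 4.739 m/s.

No — it strikes the obstacle at 4.7 m/s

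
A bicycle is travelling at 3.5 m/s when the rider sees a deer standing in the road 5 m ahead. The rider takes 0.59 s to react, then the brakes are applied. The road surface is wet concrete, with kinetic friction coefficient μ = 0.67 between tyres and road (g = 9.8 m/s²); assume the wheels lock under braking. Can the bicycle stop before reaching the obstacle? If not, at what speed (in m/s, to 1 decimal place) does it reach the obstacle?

a = μg = 0.67 × 9.8 = 6.566 m/s².
Reaction distance = 3.5000 × 0.59 = 2.065 m.
Braking distance = v²/(2a) = 12.250 / 13.132 = 0.933 m.
Total stopping distance = 2.065 + 0.933 = 2.998 m, vs 5 m available — it stops with 5 − 2.998 = 2.002 m to spare.

Yes — it stops about 2.0 m short of the obstacle, so it never reaches it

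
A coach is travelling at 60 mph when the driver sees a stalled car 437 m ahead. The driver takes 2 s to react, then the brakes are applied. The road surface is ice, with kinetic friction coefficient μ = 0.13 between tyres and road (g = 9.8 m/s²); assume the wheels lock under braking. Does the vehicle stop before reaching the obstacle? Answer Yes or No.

60 mph × 0.44704 = 26.8224 m/s.
a = μg = 0.13 × 9.8 = 1.274 m/s².
Reaction distance = 26.8224 × 2 = 53.645 m.
Braking distance = v²/(2a) = 719.441 / 2.548 = 282.355 m.
Total stopping distance = 53.645 + 282.355 = 336.000 m, vs 437 m available — it stops with 437 − 336.000 = 101.000 m to spare.

Yes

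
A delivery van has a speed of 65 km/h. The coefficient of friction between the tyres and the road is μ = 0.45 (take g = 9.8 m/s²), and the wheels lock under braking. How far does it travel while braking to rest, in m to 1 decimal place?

Braking distance ≈ 37.0 m

65 km/h ÷ 3.6 = 18.0556 m/s.
a = μg = 0.45 × 9.8 = 4.410 m/s².
Braking distance = v²/(2a) = 18.0556² / (2 × 4.410) = 326.005 / 8.820 = 36.962 m.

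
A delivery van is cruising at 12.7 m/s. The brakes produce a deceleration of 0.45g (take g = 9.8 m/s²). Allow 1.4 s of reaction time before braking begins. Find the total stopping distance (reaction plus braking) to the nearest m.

Total stopping distance ≈ 36 m

a = 0.45 × 9.8 = 4.410 m/s².
Reaction distance = v·t_r = 12.7000 × 1.4 = 17.780 m.
Braking distance = v²/(2a) = 12.7000² / (2 × 4.410) = 161.290 / 8.820 = 18.287 m.
Total = 17.780 + 18.287 = 36.067 m.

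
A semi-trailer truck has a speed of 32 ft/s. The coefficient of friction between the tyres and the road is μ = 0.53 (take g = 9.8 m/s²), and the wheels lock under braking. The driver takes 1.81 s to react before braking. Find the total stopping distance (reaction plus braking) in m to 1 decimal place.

32 ft/s × 0.3048 = 9.7536 m/s.
a = μg = 0.53 × 9.8 = 5.194 m/s².
Reaction distance = v·t_r = 9.7536 × 1.81 = 17.654 m.
Braking distance = v²/(2a) = 9.7536² / (2 × 5.194) = 95.133 / 10.388 = 9.158 m.
Total = 17.654 + 9.158 = 26.812 m.

Total stopping distance ≈ 26.8 m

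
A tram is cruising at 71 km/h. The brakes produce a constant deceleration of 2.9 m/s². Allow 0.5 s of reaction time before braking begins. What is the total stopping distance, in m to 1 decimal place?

Total stopping distance ≈ 76.9 m

71 km/h ÷ 3.6 = 19.7222 m/s.
Reaction distance = v·t_r = 19.7222 × 0.5 = 9.861 m.
Braking distance = v²/(2a) = 19.7222² / (2 × 2.900) = 388.965 / 5.800 = 67.063 m.
Total = 9.861 + 67.063 = 76.924 m.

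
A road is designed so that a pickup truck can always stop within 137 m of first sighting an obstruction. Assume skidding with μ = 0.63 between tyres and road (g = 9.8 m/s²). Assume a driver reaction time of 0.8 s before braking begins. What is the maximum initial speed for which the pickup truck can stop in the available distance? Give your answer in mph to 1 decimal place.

a = μg = 0.63 × 9.8 = 6.174 m/s².
Stopping distance: v·t_r + v²/(2a) = 137 with t_r = 0.8 s and a = 6.174 m/s².
So v² + 9.878 v − 1691.68 = 0.
Positive root: v = −a·t_r + √((a·t_r)² + 2a·d) = −4.939 + √(24.394 + 1691.68) = 36.4865 m/s.
36.4865 m/s ÷ 0.44704 = 81.618 mph.

Maximum speed ≈ 81.6 mph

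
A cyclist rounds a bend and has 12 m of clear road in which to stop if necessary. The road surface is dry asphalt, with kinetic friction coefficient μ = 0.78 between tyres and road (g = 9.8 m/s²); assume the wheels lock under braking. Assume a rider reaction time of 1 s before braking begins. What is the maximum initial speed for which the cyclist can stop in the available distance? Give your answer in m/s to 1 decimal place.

Maximum speed ≈ 7.9 m/s

a = μg = 0.78 × 9.8 = 7.644 m/s².
Stopping distance: v·t_r + v²/(2a) = 12 with t_r = 1 s and a = 7.644 m/s².
So v² + 15.288 v − 183.46 = 0.
Positive root: v = −a·t_r + √((a·t_r)² + 2a·d) = −7.644 + √(58.431 + 183.46) = 7.9088 m/s.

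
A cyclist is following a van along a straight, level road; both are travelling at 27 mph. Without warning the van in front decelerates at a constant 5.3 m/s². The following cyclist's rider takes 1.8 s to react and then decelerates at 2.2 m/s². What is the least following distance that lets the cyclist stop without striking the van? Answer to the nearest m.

Minimum gap ≈ 41 m

27 mph × 0.44704 = 12.0701 m/s.
Leader travels v²/(2a_L) = 145.687 / 10.600 = 13.744 m before stopping.
Follower covers v·t_r = 12.0701 × 1.8 = 21.726 m while reacting, then v²/(2a_F) = 145.687 / 4.400 = 33.111 m while braking, for a total of 21.726 + 33.111 = 54.837 m.
Since a_F ≤ a_L and the follower starts braking later, the follower is never slower than the leader, so the closest approach is when both have stopped.
Minimum gap = 54.837 − 13.744 = 41.093 m.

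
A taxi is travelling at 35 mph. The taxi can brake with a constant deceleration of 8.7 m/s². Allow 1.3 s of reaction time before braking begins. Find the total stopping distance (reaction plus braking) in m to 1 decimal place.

Total stopping distance ≈ 34.4 m

35 mph × 0.44704 = 15.6464 m/s.
Reaction distance = v·t_r = 15.6464 × 1.3 = 20.340 m.
Braking distance = v²/(2a) = 15.6464² / (2 × 8.700) = 244.810 / 17.400 = 14.070 m.
Total = 20.340 + 14.070 = 34.410 m.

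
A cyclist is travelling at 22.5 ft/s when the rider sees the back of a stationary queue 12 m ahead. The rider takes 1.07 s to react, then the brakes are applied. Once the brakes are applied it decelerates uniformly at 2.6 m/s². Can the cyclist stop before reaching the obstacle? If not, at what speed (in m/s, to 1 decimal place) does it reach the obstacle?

No — it strikes the obstacle at 4.8 m/s

22.5 ft/s × 0.3048 = 6.8580 m/s.
Reaction distance = 6.8580 × 1.07 = 7.338 m.
Braking distance needed to stop: v²/(2a) = 47.032 / 5.200 = 9.045 m, so total needed = 7.338 + 9.045 = 16.383 m > 12 m — it cannot stop.
Distance remaining when braking begins: 12 − 7.338 = 4.662 m.
v² = v₀² − 2a·d = 47.032 − 2 × 2.600 × 4.662 = 22.790 m²/s².
v = √22.790 = 4.774 m/s.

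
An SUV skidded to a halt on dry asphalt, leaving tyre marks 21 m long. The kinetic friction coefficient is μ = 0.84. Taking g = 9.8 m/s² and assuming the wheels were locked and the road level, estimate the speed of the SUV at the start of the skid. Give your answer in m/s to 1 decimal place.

Initial speed ≈ 18.6 m/s

Deceleration a = μg = 0.84 × 9.8 = 8.232 m/s².
v = √(2a·d) = √(2 × 8.232 × 21) = √345.744 = 18.5942 m/s.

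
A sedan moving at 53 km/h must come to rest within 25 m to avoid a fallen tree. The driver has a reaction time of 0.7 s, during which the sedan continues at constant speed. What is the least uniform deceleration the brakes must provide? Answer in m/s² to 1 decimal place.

53 km/h ÷ 3.6 = 14.7222 m/s.
Distance covered during reaction = 14.7222 × 0.7 = 10.306 m.
Distance available for braking: 25 − 10.306 = 14.694 m.
v² = 2a·d ⇒ a = v²/(2d) = 14.7222² / (2 × 14.694) = 216.743 / 29.388 = 7.3752 m/s².

Required deceleration ≈ 7.4 m/s²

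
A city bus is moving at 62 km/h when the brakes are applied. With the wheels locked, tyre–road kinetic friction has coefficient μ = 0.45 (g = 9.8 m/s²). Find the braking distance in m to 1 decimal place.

Braking distance ≈ 33.6 m

62 km/h ÷ 3.6 = 17.2222 m/s.
a = μg = 0.45 × 9.8 = 4.410 m/s².
Braking distance = v²/(2a) = 17.2222² / (2 × 4.410) = 296.604 / 8.820 = 33.629 m.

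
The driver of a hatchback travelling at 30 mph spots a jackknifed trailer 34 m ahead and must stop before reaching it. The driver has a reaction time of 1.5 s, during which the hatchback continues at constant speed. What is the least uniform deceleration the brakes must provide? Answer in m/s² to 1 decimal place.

Required deceleration ≈ 6.5 m/s²

30 mph × 0.44704 = 13.4112 m/s.
Distance covered during reaction = 13.4112 × 1.5 = 20.117 m.
Distance available for braking: 34 − 20.117 = 13.883 m.
v² = 2a·d ⇒ a = v²/(2d) = 13.4112² / (2 × 13.883) = 179.860 / 27.766 = 6.4777 m/s².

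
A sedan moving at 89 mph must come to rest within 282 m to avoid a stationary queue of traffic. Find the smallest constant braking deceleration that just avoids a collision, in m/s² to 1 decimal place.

Required deceleration ≈ 2.8 m/s²

89 mph × 0.44704 = 39.7866 m/s.
v² = 2a·d ⇒ a = v²/(2d) = 39.7866² / (2 × 282.000) = 1582.974 / 564.000 = 2.8067 m/s².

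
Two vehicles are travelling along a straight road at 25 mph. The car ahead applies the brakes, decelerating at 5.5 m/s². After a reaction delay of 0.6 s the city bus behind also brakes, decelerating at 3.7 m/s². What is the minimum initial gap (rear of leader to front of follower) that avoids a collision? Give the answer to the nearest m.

Minimum gap ≈ 12 m

25 mph × 0.44704 = 11.1760 m/s.
Leader travels v²/(2a_L) = 124.903 / 11.000 = 11.355 m before stopping.
Follower covers v·t_r = 11.1760 × 0.6 = 6.706 m while reacting, then v²/(2a_F) = 124.903 / 7.400 = 16.879 m while braking, for a total of 6.706 + 16.879 = 23.585 m.
Since a_F ≤ a_L and the follower starts braking later, the follower is never slower than the leader, so the closest approach is when both have stopped.
Minimum gap = 23.585 − 11.355 = 12.230 m.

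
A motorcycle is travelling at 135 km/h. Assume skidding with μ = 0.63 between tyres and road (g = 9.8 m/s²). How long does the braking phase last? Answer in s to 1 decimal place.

Braking time ≈ 6.1 s

135 km/h ÷ 3.6 = 37.5000 m/s.
a = μg = 0.63 × 9.8 = 6.174 m/s².
Braking time = v/a = 37.5000 / 6.174 = 6.074 s.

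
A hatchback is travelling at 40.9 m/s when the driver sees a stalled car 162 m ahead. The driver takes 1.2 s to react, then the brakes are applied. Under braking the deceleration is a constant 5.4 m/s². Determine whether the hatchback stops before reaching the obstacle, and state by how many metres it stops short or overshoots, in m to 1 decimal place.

No — it overshoots by 42.0 m

Reaction distance = 40.9000 × 1.2 = 49.080 m.
Braking distance = v²/(2a) = 1672.810 / 10.800 = 154.890 m.
Total stopping distance = 49.080 + 154.890 = 203.970 m, vs 162 m available — it cannot stop in time and overshoots by 203.970 − 162 = 41.970 m.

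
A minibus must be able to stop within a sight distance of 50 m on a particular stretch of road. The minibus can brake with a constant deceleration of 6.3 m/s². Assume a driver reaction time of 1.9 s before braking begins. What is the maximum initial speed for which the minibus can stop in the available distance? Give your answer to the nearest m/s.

Maximum speed ≈ 16 m/s

Stopping distance: v·t_r + v²/(2a) = 50 with t_r = 1.9 s and a = 6.300 m/s².
So v² + 23.940 v − 630.00 = 0.
Positive root: v = −a·t_r + √((a·t_r)² + 2a·d) = −11.970 + √(143.281 + 630.00) = 15.8379 m/s.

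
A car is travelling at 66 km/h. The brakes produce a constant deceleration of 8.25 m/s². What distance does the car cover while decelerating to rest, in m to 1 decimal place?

Braking distance ≈ 20.4 m

66 km/h ÷ 3.6 = 18.3333 m/s.
Braking distance = v²/(2a) = 18.3333² / (2 × 8.250) = 336.110 / 16.500 = 20.370 m.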